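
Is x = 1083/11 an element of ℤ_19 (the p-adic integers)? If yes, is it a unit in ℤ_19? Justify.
x ∈ ℤ_19 but not a unit; v_19(x) = 2 > 0

ℤ_19 = {x ∈ ℚ_19 : v_19(x) ≥ 0} and ℤ_19^× = {x ∈ ℤ_19 : v_19(x) = 0}. Here v_19(1083/11) = v_19(num) − v_19(den) = 2; compare against these criteria.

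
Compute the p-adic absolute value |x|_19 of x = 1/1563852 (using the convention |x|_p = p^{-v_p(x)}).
|1/1563852|_19 = 130321

Step 1 — compute v_19(x) by factoring powers of 19 out of the numerator and denominator: v_19(1/1563852) = -4. Step 2 — apply |x|_p = p^{-v_p(x)} = 19^{4} = 130321.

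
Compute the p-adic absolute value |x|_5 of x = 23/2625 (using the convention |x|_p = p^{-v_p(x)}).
|23/2625|_5 = 125

Step 1 — compute v_5(x) by factoring powers of 5 out of the numerator and denominator: v_5(23/2625) = -3. Step 2 — apply |x|_p = p^{-v_p(x)} = 5^{3} = 125.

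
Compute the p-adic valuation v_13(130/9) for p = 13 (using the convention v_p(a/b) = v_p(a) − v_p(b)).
v_13(130/9) = 1

Factor powers of 13 from the numerator and denominator of the reduced fraction: 130 = 13^1 · 10 and 9 = 13^0 · 9. Apply v_p(a/b) = v_p(a) − v_p(b): v_13(130/9) = 1 − 0 = 1.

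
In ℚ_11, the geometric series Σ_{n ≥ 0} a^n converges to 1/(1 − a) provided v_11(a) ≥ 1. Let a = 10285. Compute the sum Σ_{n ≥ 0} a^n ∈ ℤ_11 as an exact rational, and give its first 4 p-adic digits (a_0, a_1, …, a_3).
Σ a^n = 1/(1 − a) = -1/10284;  first 4 digits = (1, 0, 8, 7)

v_11(a) = 2 ≥ 1, so the series converges in ℤ_11 to 1/(1 − a) = 1/(1 − 10285) = -1/10284. Expand this rational in ℤ_11: compute digits iteratively via d_i = x_i mod 11, x_{i+1} = (x_i − d_i)/11. The first 4 digits are (1, 0, 8, 7).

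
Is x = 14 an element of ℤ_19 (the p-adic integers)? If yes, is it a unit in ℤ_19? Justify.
x ∈ ℤ_19^× (unit); v_19(x) = 0

ℤ_19 = {x ∈ ℚ_19 : v_19(x) ≥ 0} and ℤ_19^× = {x ∈ ℤ_19 : v_19(x) = 0}. Here v_19(14) = v_19(num) − v_19(den) = 0; compare against these criteria.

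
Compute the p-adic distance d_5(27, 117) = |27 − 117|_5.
d_5(27, 117) = 1/5

Step 1 — x − y = 27 − 117 = -90. Step 2 — v_5(-90) = 1 (factor: -90 = −(5^1 · 18); the sign does not affect v_p). Step 3 — |x − y|_5 = 5^{-1} = 1/5.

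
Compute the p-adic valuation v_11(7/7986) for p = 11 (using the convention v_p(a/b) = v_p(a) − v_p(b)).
v_11(7/7986) = -3

Factor powers of 11 from the numerator and denominator of the reduced fraction: 7 = 11^0 · 7 and 7986 = 11^3 · 6. Apply v_p(a/b) = v_p(a) − v_p(b): v_11(7/7986) = 0 − 3 = -3.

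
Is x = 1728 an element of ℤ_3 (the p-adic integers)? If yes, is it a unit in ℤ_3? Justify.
x ∈ ℤ_3 but not a unit; v_3(x) = 3 > 0

ℤ_3 = {x ∈ ℚ_3 : v_3(x) ≥ 0} and ℤ_3^× = {x ∈ ℤ_3 : v_3(x) = 0}. Here v_3(1728) = v_3(num) − v_3(den) = 3; compare against these criteria.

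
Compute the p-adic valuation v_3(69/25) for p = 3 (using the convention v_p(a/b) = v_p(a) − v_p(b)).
v_3(69/25) = 1

Factor powers of 3 from the numerator and denominator of the reduced fraction: 69 = 3^1 · 23 and 25 = 3^0 · 25. Apply v_p(a/b) = v_p(a) − v_p(b): v_3(69/25) = 1 − 0 = 1.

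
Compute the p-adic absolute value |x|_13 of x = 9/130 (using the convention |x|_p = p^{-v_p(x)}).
|9/130|_13 = 13

Step 1 — compute v_13(x) by factoring powers of 13 out of the numerator and denominator: v_13(9/130) = -1. Step 2 — apply |x|_p = p^{-v_p(x)} = 13^{1} = 13.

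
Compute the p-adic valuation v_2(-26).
v_2(-26) = 1

v_2(n) is the largest exponent k such that 2^k divides n. Factor out: -26 = -2^1 · 13. (Sign doesn't affect v_p.) So v_2(-26) = 1.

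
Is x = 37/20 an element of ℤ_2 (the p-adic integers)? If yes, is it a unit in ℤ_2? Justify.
x ∉ ℤ_2 (v_2(x) = -2 < 0)

ℤ_2 = {x ∈ ℚ_2 : v_2(x) ≥ 0} and ℤ_2^× = {x ∈ ℤ_2 : v_2(x) = 0}. Here v_2(37/20) = v_2(num) − v_2(den) = -2; compare against these criteria.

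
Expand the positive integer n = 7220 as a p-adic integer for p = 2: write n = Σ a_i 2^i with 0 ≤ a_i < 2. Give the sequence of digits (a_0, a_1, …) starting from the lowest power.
(a_0, a_1, …) = (0, 0, 1, 0, 1, 1, 0, 0, 0, 0, 1, 1, 1)

Repeated division by 2 gives the digits low-to-high: 7220 = 1·2^2 + 1·2^4 + 1·2^5 + 1·2^10 + 1·2^11 + 1·2^12. Digit sequence: (0, 0, 1, 0, 1, 1, 0, 0, 0, 0, 1, 1, 1).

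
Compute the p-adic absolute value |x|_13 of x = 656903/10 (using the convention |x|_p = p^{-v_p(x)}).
|656903/10|_13 = 1/28561

Step 1 — compute v_13(x) by factoring powers of 13 out of the numerator and denominator: v_13(656903/10) = 4. Step 2 — apply |x|_p = p^{-v_p(x)} = 13^{-4} = 1/28561.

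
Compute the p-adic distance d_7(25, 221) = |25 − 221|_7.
d_7(25, 221) = 1/49

Step 1 — x − y = 25 − 221 = -196. Step 2 — v_7(-196) = 2 (factor: -196 = −(7^2 · 4); the sign does not affect v_p). Step 3 — |x − y|_7 = 7^{-2} = 1/49.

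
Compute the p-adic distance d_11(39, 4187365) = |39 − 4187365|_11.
d_11(39, 4187365) = 1/161051

Step 1 — x − y = 39 − 4187365 = -4187326. Step 2 — v_11(-4187326) = 5 (factor: -4187326 = −(11^5 · 26); the sign does not affect v_p). Step 3 — |x − y|_11 = 11^{-5} = 1/161051.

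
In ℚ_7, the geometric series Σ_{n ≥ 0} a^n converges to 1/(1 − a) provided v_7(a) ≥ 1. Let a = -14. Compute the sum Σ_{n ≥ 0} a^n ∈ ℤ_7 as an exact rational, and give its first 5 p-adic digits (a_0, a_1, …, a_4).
Σ a^n = 1/(1 − a) = 1/15;  first 5 digits = (1, 5, 3, 6, 0)

v_7(a) = 1 ≥ 1, so the series converges in ℤ_7 to 1/(1 − a) = 1/(1 − (-14)) = 1/15. Expand this rational in ℤ_7: compute digits iteratively via d_i = x_i mod 7, x_{i+1} = (x_i − d_i)/7. The first 5 digits are (1, 5, 3, 6, 0).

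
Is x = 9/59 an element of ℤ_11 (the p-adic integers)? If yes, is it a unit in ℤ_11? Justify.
x ∈ ℤ_11^× (unit); v_11(x) = 0

ℤ_11 = {x ∈ ℚ_11 : v_11(x) ≥ 0} and ℤ_11^× = {x ∈ ℤ_11 : v_11(x) = 0}. Here v_11(9/59) = v_11(num) − v_11(den) = 0; compare against these criteria.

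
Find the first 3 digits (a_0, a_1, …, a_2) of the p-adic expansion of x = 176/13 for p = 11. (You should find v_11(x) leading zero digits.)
(a_0, …, a_2) = (0, 8, 7)

v_11(176/13) = 1, so a_0 = ... = a_0 = 0. Factor out: x = 11^1 · u with u = 16/13 a unit in ℤ_11. Expand u iteratively via a_{v+i} = u_i mod 11, u_{i+1} = (u_i − a_{v+i})/11:
  u_0 = 16/13;  a_1 = 8;  u_1 = (u_0 − 8)/11 = -8/13
  u_1 = -8/13;  a_2 = 7;  u_2 = (u_1 − 7)/11 = -9/13
Digits: (0, 8, 7).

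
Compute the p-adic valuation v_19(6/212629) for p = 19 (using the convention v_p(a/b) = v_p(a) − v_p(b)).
v_19(6/212629) = -3

Factor powers of 19 from the numerator and denominator of the reduced fraction: 6 = 19^0 · 6 and 212629 = 19^3 · 31. Apply v_p(a/b) = v_p(a) − v_p(b): v_19(6/212629) = 0 − 3 = -3.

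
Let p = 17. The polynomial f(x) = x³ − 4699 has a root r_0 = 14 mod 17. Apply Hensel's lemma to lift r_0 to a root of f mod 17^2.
r_1 = 65 (mod 289)

Hensel: r_{i+1} = r_i − f(r_i)/f′(r_i) mod 17^{i+2}, where f′(x) = 3x². Iterate:
  r_0 = 14 (mod 17)
  r_1 = 65 (mod 289)
Final: r = 65 with f(r) ≡ 0 mod 17^2.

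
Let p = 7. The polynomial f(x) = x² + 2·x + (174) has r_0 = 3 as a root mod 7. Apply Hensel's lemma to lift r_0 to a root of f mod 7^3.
r_2 = 59 (mod 343)

Hensel: r_{i+1} = r_i − f(r_i)·(f′(r_i))^{-1} mod 7^{i+2}, f′(x) = 2x + 2. Iterate:
  r_0 = 3 (mod 7)
  r_1 = 10 (mod 49)
  r_2 = 59 (mod 343)
Final: r = 59 satisfies f(r) ≡ 0 mod 7^3.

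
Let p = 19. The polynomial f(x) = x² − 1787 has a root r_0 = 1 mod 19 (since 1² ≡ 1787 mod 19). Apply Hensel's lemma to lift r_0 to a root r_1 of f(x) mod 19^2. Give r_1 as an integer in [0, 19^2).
r_1 = 172 (mod 361)

Hensel's recurrence: r_{i+1} = r_i − f(r_i)·(f′(r_i))^{-1} mod 19^{i+2}, with f′(x) = 2x. Iterate:
  r_0 = 1 (mod 19)
  r_1 = 172 (mod 361)
Final: r_1 = 172, and one checks f(r_1) ≡ 0 mod 19^2.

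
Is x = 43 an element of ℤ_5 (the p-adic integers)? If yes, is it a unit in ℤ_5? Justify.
x ∈ ℤ_5^× (unit); v_5(x) = 0

ℤ_5 = {x ∈ ℚ_5 : v_5(x) ≥ 0} and ℤ_5^× = {x ∈ ℤ_5 : v_5(x) = 0}. Here v_5(43) = v_5(num) − v_5(den) = 0; compare against these criteria.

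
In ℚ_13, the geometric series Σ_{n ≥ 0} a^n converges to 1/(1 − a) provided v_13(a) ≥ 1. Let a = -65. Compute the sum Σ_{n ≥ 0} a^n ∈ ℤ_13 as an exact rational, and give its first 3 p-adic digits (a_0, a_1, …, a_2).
Σ a^n = 1/(1 − a) = 1/66;  first 3 digits = (1, 8, 11)

v_13(a) = 1 ≥ 1, so the series converges in ℤ_13 to 1/(1 − a) = 1/(1 − (-65)) = 1/66. Expand this rational in ℤ_13: compute digits iteratively via d_i = x_i mod 13, x_{i+1} = (x_i − d_i)/13. The first 3 digits are (1, 8, 11).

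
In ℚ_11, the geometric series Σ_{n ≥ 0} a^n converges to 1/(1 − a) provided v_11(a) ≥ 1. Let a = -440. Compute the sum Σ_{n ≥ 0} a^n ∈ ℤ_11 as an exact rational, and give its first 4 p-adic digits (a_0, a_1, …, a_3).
Σ a^n = 1/(1 − a) = 1/441;  first 4 digits = (1, 4, 1, 0)

v_11(a) = 1 ≥ 1, so the series converges in ℤ_11 to 1/(1 − a) = 1/(1 − (-440)) = 1/441. Expand this rational in ℤ_11: compute digits iteratively via d_i = x_i mod 11, x_{i+1} = (x_i − d_i)/11. The first 4 digits are (1, 4, 1, 0).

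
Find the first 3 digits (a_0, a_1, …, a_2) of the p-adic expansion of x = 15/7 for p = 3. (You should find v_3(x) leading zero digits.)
(a_0, …, a_2) = (0, 2, 0)

v_3(15/7) = 1, so a_0 = ... = a_0 = 0. Factor out: x = 3^1 · u with u = 5/7 a unit in ℤ_3. Expand u iteratively via a_{v+i} = u_i mod 3, u_{i+1} = (u_i − a_{v+i})/3:
  u_0 = 5/7;  a_1 = 2;  u_1 = (u_0 − 2)/3 = -3/7
  u_1 = -3/7;  a_2 = 0;  u_2 = (u_1 − 0)/3 = -1/7
Digits: (0, 2, 0).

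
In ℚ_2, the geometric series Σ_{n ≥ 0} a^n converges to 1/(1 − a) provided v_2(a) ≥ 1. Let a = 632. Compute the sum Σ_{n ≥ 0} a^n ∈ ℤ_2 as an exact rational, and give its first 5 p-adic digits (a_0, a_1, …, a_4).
Σ a^n = 1/(1 − a) = -1/631;  first 5 digits = (1, 0, 0, 1, 1)

v_2(a) = 3 ≥ 1, so the series converges in ℤ_2 to 1/(1 − a) = 1/(1 − 632) = -1/631. Expand this rational in ℤ_2: compute digits iteratively via d_i = x_i mod 2, x_{i+1} = (x_i − d_i)/2. The first 5 digits are (1, 0, 0, 1, 1).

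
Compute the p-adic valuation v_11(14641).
v_11(14641) = 4

v_11(n) is the largest exponent k such that 11^k divides n. Factor out: 14641 = 11^4 · 1. (Sign doesn't affect v_p.) So v_11(14641) = 4.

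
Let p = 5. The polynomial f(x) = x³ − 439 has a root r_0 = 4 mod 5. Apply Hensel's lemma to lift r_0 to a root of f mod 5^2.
r_1 = 4 (mod 25)

Hensel: r_{i+1} = r_i − f(r_i)/f′(r_i) mod 5^{i+2}, where f′(x) = 3x². Iterate:
  r_0 = 4 (mod 5)
  r_1 = 4 (mod 25)
Final: r = 4 with f(r) ≡ 0 mod 5^2.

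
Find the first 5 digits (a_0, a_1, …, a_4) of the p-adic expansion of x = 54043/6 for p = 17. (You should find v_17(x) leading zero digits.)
(a_0, …, a_4) = (0, 0, 0, 16, 2)

v_17(54043/6) = 3, so a_0 = ... = a_2 = 0. Factor out: x = 17^3 · u with u = 11/6 a unit in ℤ_17. Expand u iteratively via a_{v+i} = u_i mod 17, u_{i+1} = (u_i − a_{v+i})/17:
  u_0 = 11/6;  a_3 = 16;  u_1 = (u_0 − 16)/17 = -5/6
  u_1 = -5/6;  a_4 = 2;  u_2 = (u_1 − 2)/17 = -1/6
Digits: (0, 0, 0, 16, 2).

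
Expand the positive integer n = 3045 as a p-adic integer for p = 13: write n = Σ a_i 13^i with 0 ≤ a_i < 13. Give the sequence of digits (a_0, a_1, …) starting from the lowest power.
(a_0, a_1, …) = (3, 0, 5, 1)

Repeated division by 13 gives the digits low-to-high: 3045 = 3 + 5·13^2 + 1·13^3. Digit sequence: (3, 0, 5, 1).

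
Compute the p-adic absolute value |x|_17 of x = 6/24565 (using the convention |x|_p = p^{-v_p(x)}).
|6/24565|_17 = 4913

Step 1 — compute v_17(x) by factoring powers of 17 out of the numerator and denominator: v_17(6/24565) = -3. Step 2 — apply |x|_p = p^{-v_p(x)} = 17^{3} = 4913.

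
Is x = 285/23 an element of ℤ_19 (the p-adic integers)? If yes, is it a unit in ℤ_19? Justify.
x ∈ ℤ_19 but not a unit; v_19(x) = 1 > 0

ℤ_19 = {x ∈ ℚ_19 : v_19(x) ≥ 0} and ℤ_19^× = {x ∈ ℤ_19 : v_19(x) = 0}. Here v_19(285/23) = v_19(num) − v_19(den) = 1; compare against these criteria.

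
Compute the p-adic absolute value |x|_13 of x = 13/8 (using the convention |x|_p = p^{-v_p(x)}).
|13/8|_13 = 1/13

Step 1 — compute v_13(x) by factoring powers of 13 out of the numerator and denominator: v_13(13/8) = 1. Step 2 — apply |x|_p = p^{-v_p(x)} = 13^{-1} = 1/13.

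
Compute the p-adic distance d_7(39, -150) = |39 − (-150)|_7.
d_7(39, -150) = 1/7

Step 1 — x − y = 39 − (-150) = 189. Step 2 — v_7(189) = 1 (factor: 189 = (7^1 · 27); the sign does not affect v_p). Step 3 — |x − y|_7 = 7^{-1} = 1/7.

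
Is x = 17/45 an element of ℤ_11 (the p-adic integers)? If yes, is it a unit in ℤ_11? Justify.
x ∈ ℤ_11^× (unit); v_11(x) = 0

ℤ_11 = {x ∈ ℚ_11 : v_11(x) ≥ 0} and ℤ_11^× = {x ∈ ℤ_11 : v_11(x) = 0}. Here v_11(17/45) = v_11(num) − v_11(den) = 0; compare against these criteria.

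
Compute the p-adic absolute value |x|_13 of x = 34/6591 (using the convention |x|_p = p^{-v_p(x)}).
|34/6591|_13 = 2197

Step 1 — compute v_13(x) by factoring powers of 13 out of the numerator and denominator: v_13(34/6591) = -3. Step 2 — apply |x|_p = p^{-v_p(x)} = 13^{3} = 2197.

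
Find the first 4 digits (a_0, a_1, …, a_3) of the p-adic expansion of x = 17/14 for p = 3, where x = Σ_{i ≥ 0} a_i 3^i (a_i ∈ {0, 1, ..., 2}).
(a_0, …, a_3) = (1, 2, 0, 0)

v_3(17/14) = 0 (numerator and denominator both coprime to 3), so x ∈ ℤ_3^×. Compute digits iteratively via a_i = x_i mod 3, x_{i+1} = (x_i − a_i)/3, with x_0 = x:
  x_0 = 17/14;  a_0 = 1;  x_1 = (x_0 − 1)/3 = 1/14
  x_1 = 1/14;  a_1 = 2;  x_2 = (x_1 − 2)/3 = -9/14
  x_2 = -9/14;  a_2 = 0;  x_3 = (x_2 − 0)/3 = -3/14
  x_3 = -3/14;  a_3 = 0;  x_4 = (x_3 − 0)/3 = -1/14
Digits: (1, 2, 0, 0).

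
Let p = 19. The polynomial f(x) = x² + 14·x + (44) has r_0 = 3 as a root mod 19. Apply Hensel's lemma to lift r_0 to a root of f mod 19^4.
r_3 = 61278 (mod 130321)

Hensel: r_{i+1} = r_i − f(r_i)·(f′(r_i))^{-1} mod 19^{i+2}, f′(x) = 2x + 14. Iterate:
  r_0 = 3 (mod 19)
  r_1 = 269 (mod 361)
  r_2 = 6406 (mod 6859)
  r_3 = 61278 (mod 130321)
Final: r = 61278 satisfies f(r) ≡ 0 mod 19^4.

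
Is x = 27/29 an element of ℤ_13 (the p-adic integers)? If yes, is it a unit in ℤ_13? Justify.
x ∈ ℤ_13^× (unit); v_13(x) = 0

ℤ_13 = {x ∈ ℚ_13 : v_13(x) ≥ 0} and ℤ_13^× = {x ∈ ℤ_13 : v_13(x) = 0}. Here v_13(27/29) = v_13(num) − v_13(den) = 0; compare against these criteria.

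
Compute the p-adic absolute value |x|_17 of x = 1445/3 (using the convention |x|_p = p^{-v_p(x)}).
|1445/3|_17 = 1/289

Step 1 — compute v_17(x) by factoring powers of 17 out of the numerator and denominator: v_17(1445/3) = 2. Step 2 — apply |x|_p = p^{-v_p(x)} = 17^{-2} = 1/289.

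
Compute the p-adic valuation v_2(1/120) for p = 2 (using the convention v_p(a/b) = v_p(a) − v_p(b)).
v_2(1/120) = -3

Factor powers of 2 from the numerator and denominator of the reduced fraction: 1 = 2^0 · 1 and 120 = 2^3 · 15. Apply v_p(a/b) = v_p(a) − v_p(b): v_2(1/120) = 0 − 3 = -3.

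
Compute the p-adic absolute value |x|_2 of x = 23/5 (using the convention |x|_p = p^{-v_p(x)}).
|23/5|_2 = 1

Step 1 — compute v_2(x) by factoring powers of 2 out of the numerator and denominator: v_2(23/5) = 0. Step 2 — apply |x|_p = p^{-v_p(x)} = 2^{0} = 1.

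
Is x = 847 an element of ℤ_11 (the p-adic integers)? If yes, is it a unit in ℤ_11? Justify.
x ∈ ℤ_11 but not a unit; v_11(x) = 2 > 0

ℤ_11 = {x ∈ ℚ_11 : v_11(x) ≥ 0} and ℤ_11^× = {x ∈ ℤ_11 : v_11(x) = 0}. Here v_11(847) = v_11(num) − v_11(den) = 2; compare against these criteria.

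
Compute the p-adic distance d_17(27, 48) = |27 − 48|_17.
d_17(27, 48) = 1

Step 1 — x − y = 27 − 48 = -21. Step 2 — v_17(-21) = 0 (factor: -21 = −(17^0 · 21); the sign does not affect v_p). Step 3 — |x − y|_17 = 17^{0} = 1.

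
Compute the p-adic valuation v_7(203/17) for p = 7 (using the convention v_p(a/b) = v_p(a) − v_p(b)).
v_7(203/17) = 1

Factor powers of 7 from the numerator and denominator of the reduced fraction: 203 = 7^1 · 29 and 17 = 7^0 · 17. Apply v_p(a/b) = v_p(a) − v_p(b): v_7(203/17) = 1 − 0 = 1.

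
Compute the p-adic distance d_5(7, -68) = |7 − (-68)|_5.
d_5(7, -68) = 1/25

Step 1 — x − y = 7 − (-68) = 75. Step 2 — v_5(75) = 2 (factor: 75 = (5^2 · 3); the sign does not affect v_p). Step 3 — |x − y|_5 = 5^{-2} = 1/25.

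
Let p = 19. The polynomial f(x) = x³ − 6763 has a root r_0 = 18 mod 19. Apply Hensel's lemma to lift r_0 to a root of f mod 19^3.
r_2 = 208 (mod 6859)

Hensel: r_{i+1} = r_i − f(r_i)/f′(r_i) mod 19^{i+2}, where f′(x) = 3x². Iterate:
  r_0 = 18 (mod 19)
  r_1 = 208 (mod 361)
  r_2 = 208 (mod 6859)
Final: r = 208 with f(r) ≡ 0 mod 19^3.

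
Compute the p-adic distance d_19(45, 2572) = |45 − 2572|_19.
d_19(45, 2572) = 1/361

Step 1 — x − y = 45 − 2572 = -2527. Step 2 — v_19(-2527) = 2 (factor: -2527 = −(19^2 · 7); the sign does not affect v_p). Step 3 — |x − y|_19 = 19^{-2} = 1/361.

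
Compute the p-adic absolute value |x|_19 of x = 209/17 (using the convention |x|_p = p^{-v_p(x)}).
|209/17|_19 = 1/19

Step 1 — compute v_19(x) by factoring powers of 19 out of the numerator and denominator: v_19(209/17) = 1. Step 2 — apply |x|_p = p^{-v_p(x)} = 19^{-1} = 1/19.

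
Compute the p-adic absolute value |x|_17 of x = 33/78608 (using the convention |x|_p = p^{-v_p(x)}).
|33/78608|_17 = 4913

Step 1 — compute v_17(x) by factoring powers of 17 out of the numerator and denominator: v_17(33/78608) = -3. Step 2 — apply |x|_p = p^{-v_p(x)} = 17^{3} = 4913.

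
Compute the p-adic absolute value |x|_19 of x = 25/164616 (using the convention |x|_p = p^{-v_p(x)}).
|25/164616|_19 = 6859

Step 1 — compute v_19(x) by factoring powers of 19 out of the numerator and denominator: v_19(25/164616) = -3. Step 2 — apply |x|_p = p^{-v_p(x)} = 19^{3} = 6859.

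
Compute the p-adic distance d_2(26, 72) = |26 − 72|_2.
d_2(26, 72) = 1/2

Step 1 — x − y = 26 − 72 = -46. Step 2 — v_2(-46) = 1 (factor: -46 = −(2^1 · 23); the sign does not affect v_p). Step 3 — |x − y|_2 = 2^{-1} = 1/2.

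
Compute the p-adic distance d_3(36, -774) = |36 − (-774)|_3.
d_3(36, -774) = 1/81

Step 1 — x − y = 36 − (-774) = 810. Step 2 — v_3(810) = 4 (factor: 810 = (3^4 · 10); the sign does not affect v_p). Step 3 — |x − y|_3 = 3^{-4} = 1/81.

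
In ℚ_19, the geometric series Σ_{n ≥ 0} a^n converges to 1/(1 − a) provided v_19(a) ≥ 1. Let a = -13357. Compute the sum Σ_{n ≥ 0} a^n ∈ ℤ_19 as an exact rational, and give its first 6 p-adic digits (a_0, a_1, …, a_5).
Σ a^n = 1/(1 − a) = 1/13358;  first 6 digits = (1, 0, 1, 17, 0, 15)

v_19(a) = 2 ≥ 1, so the series converges in ℤ_19 to 1/(1 − a) = 1/(1 − (-13357)) = 1/13358. Expand this rational in ℤ_19: compute digits iteratively via d_i = x_i mod 19, x_{i+1} = (x_i − d_i)/19. The first 6 digits are (1, 0, 1, 17, 0, 15).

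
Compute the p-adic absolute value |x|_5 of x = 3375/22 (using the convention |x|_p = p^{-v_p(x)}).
|3375/22|_5 = 1/125

Step 1 — compute v_5(x) by factoring powers of 5 out of the numerator and denominator: v_5(3375/22) = 3. Step 2 — apply |x|_p = p^{-v_p(x)} = 5^{-3} = 1/125.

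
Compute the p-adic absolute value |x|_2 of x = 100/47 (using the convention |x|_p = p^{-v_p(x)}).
|100/47|_2 = 1/4

Step 1 — compute v_2(x) by factoring powers of 2 out of the numerator and denominator: v_2(100/47) = 2. Step 2 — apply |x|_p = p^{-v_p(x)} = 2^{-2} = 1/4.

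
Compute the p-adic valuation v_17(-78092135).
v_17(-78092135) = 5

v_17(n) is the largest exponent k such that 17^k divides n. Factor out: -78092135 = -17^5 · 55. (Sign doesn't affect v_p.) So v_17(-78092135) = 5.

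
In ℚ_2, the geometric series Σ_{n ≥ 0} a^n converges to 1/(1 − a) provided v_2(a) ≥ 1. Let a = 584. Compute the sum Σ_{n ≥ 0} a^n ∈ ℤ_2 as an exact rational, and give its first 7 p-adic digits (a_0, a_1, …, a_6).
Σ a^n = 1/(1 − a) = -1/583;  first 7 digits = (1, 0, 0, 1, 0, 0, 0)

v_2(a) = 3 ≥ 1, so the series converges in ℤ_2 to 1/(1 − a) = 1/(1 − 584) = -1/583. Expand this rational in ℤ_2: compute digits iteratively via d_i = x_i mod 2, x_{i+1} = (x_i − d_i)/2. The first 7 digits are (1, 0, 0, 1, 0, 0, 0).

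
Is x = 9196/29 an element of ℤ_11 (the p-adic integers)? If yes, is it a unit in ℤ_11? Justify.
x ∈ ℤ_11 but not a unit; v_11(x) = 2 > 0

ℤ_11 = {x ∈ ℚ_11 : v_11(x) ≥ 0} and ℤ_11^× = {x ∈ ℤ_11 : v_11(x) = 0}. Here v_11(9196/29) = v_11(num) − v_11(den) = 2; compare against these criteria.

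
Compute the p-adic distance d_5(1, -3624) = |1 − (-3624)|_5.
d_5(1, -3624) = 1/125

Step 1 — x − y = 1 − (-3624) = 3625. Step 2 — v_5(3625) = 3 (factor: 3625 = (5^3 · 29); the sign does not affect v_p). Step 3 — |x − y|_5 = 5^{-3} = 1/125.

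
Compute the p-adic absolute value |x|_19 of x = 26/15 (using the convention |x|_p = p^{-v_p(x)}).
|26/15|_19 = 1

Step 1 — compute v_19(x) by factoring powers of 19 out of the numerator and denominator: v_19(26/15) = 0. Step 2 — apply |x|_p = p^{-v_p(x)} = 19^{0} = 1.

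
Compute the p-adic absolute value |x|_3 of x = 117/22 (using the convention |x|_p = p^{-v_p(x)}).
|117/22|_3 = 1/9

Step 1 — compute v_3(x) by factoring powers of 3 out of the numerator and denominator: v_3(117/22) = 2. Step 2 — apply |x|_p = p^{-v_p(x)} = 3^{-2} = 1/9.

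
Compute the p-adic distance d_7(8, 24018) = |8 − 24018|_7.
d_7(8, 24018) = 1/2401

Step 1 — x − y = 8 − 24018 = -24010. Step 2 — v_7(-24010) = 4 (factor: -24010 = −(7^4 · 10); the sign does not affect v_p). Step 3 — |x − y|_7 = 7^{-4} = 1/2401.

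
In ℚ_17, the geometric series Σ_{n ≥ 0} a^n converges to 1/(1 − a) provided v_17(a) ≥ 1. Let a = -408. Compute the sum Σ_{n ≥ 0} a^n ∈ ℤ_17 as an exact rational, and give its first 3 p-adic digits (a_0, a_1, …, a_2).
Σ a^n = 1/(1 − a) = 1/409;  first 3 digits = (1, 10, 13)

v_17(a) = 1 ≥ 1, so the series converges in ℤ_17 to 1/(1 − a) = 1/(1 − (-408)) = 1/409. Expand this rational in ℤ_17: compute digits iteratively via d_i = x_i mod 17, x_{i+1} = (x_i − d_i)/17. The first 3 digits are (1, 10, 13).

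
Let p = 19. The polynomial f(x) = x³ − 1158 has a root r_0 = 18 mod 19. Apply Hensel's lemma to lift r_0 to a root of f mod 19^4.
r_3 = 96291 (mod 130321)

Hensel: r_{i+1} = r_i − f(r_i)/f′(r_i) mod 19^{i+2}, where f′(x) = 3x². Iterate:
  r_0 = 18 (mod 19)
  r_1 = 265 (mod 361)
  r_2 = 265 (mod 6859)
  r_3 = 96291 (mod 130321)
Final: r = 96291 with f(r) ≡ 0 mod 19^4.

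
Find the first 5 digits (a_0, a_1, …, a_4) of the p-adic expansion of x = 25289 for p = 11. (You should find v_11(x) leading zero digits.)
(a_0, …, a_4) = (0, 0, 0, 8, 1)

v_11(25289) = 3, so a_0 = ... = a_2 = 0. Factor out: x = 11^3 · u with u = 19 a unit in ℤ_11. Expand u iteratively via a_{v+i} = u_i mod 11, u_{i+1} = (u_i − a_{v+i})/11:
  u_0 = 19;  a_3 = 8;  u_1 = (u_0 − 8)/11 = 1
  u_1 = 1;  a_4 = 1;  u_2 = (u_1 − 1)/11 = 0
Digits: (0, 0, 0, 8, 1).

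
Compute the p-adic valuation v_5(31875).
v_5(31875) = 4

v_5(n) is the largest exponent k such that 5^k divides n. Factor out: 31875 = 5^4 · 51. (Sign doesn't affect v_p.) So v_5(31875) = 4.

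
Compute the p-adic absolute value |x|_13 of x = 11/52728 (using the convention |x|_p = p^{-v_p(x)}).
|11/52728|_13 = 2197

Step 1 — compute v_13(x) by factoring powers of 13 out of the numerator and denominator: v_13(11/52728) = -3. Step 2 — apply |x|_p = p^{-v_p(x)} = 13^{3} = 2197.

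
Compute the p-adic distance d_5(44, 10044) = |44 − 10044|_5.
d_5(44, 10044) = 1/625

Step 1 — x − y = 44 − 10044 = -10000. Step 2 — v_5(-10000) = 4 (factor: -10000 = −(5^4 · 16); the sign does not affect v_p). Step 3 — |x − y|_5 = 5^{-4} = 1/625.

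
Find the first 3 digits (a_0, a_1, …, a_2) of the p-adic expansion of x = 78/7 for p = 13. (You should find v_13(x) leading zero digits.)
(a_0, …, a_2) = (0, 12, 1)

v_13(78/7) = 1, so a_0 = ... = a_0 = 0. Factor out: x = 13^1 · u with u = 6/7 a unit in ℤ_13. Expand u iteratively via a_{v+i} = u_i mod 13, u_{i+1} = (u_i − a_{v+i})/13:
  u_0 = 6/7;  a_1 = 12;  u_1 = (u_0 − 12)/13 = -6/7
  u_1 = -6/7;  a_2 = 1;  u_2 = (u_1 − 1)/13 = -1/7
Digits: (0, 12, 1).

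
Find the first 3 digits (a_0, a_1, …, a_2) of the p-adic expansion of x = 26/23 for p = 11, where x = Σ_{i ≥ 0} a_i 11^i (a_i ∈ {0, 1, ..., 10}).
(a_0, …, a_2) = (4, 5, 0)

v_11(26/23) = 0 (numerator and denominator both coprime to 11), so x ∈ ℤ_11^×. Compute digits iteratively via a_i = x_i mod 11, x_{i+1} = (x_i − a_i)/11, with x_0 = x:
  x_0 = 26/23;  a_0 = 4;  x_1 = (x_0 − 4)/11 = -6/23
  x_1 = -6/23;  a_1 = 5;  x_2 = (x_1 − 5)/11 = -11/23
  x_2 = -11/23;  a_2 = 0;  x_3 = (x_2 − 0)/11 = -1/23
Digits: (4, 5, 0).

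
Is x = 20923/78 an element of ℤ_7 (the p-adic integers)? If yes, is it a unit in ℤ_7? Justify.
x ∈ ℤ_7 but not a unit; v_7(x) = 3 > 0

ℤ_7 = {x ∈ ℚ_7 : v_7(x) ≥ 0} and ℤ_7^× = {x ∈ ℤ_7 : v_7(x) = 0}. Here v_7(20923/78) = v_7(num) − v_7(den) = 3; compare against these criteria.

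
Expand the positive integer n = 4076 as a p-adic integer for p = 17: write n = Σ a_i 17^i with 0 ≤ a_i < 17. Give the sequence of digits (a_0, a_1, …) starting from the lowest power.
(a_0, a_1, …) = (13, 1, 14)

Repeated division by 17 gives the digits low-to-high: 4076 = 13 + 1·17^1 + 14·17^2. Digit sequence: (13, 1, 14).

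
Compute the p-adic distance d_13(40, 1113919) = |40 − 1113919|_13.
d_13(40, 1113919) = 1/371293

Step 1 — x − y = 40 − 1113919 = -1113879. Step 2 — v_13(-1113879) = 5 (factor: -1113879 = −(13^5 · 3); the sign does not affect v_p). Step 3 — |x − y|_13 = 13^{-5} = 1/371293.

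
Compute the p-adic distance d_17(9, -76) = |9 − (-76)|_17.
d_17(9, -76) = 1/17

Step 1 — x − y = 9 − (-76) = 85. Step 2 — v_17(85) = 1 (factor: 85 = (17^1 · 5); the sign does not affect v_p). Step 3 — |x − y|_17 = 17^{-1} = 1/17.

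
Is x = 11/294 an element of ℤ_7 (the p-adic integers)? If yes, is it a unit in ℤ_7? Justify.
x ∉ ℤ_7 (v_7(x) = -2 < 0)

ℤ_7 = {x ∈ ℚ_7 : v_7(x) ≥ 0} and ℤ_7^× = {x ∈ ℤ_7 : v_7(x) = 0}. Here v_7(11/294) = v_7(num) − v_7(den) = -2; compare against these criteria.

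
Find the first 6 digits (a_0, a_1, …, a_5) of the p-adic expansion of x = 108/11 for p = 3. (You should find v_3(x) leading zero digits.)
(a_0, …, a_5) = (0, 0, 0, 2, 0, 2)

v_3(108/11) = 3, so a_0 = ... = a_2 = 0. Factor out: x = 3^3 · u with u = 4/11 a unit in ℤ_3. Expand u iteratively via a_{v+i} = u_i mod 3, u_{i+1} = (u_i − a_{v+i})/3:
  u_0 = 4/11;  a_3 = 2;  u_1 = (u_0 − 2)/3 = -6/11
  u_1 = -6/11;  a_4 = 0;  u_2 = (u_1 − 0)/3 = -2/11
  u_2 = -2/11;  a_5 = 2;  u_3 = (u_2 − 2)/3 = -8/11
Digits: (0, 0, 0, 2, 0, 2).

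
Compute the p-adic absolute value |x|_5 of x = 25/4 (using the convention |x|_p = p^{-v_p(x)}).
|25/4|_5 = 1/25

Step 1 — compute v_5(x) by factoring powers of 5 out of the numerator and denominator: v_5(25/4) = 2. Step 2 — apply |x|_p = p^{-v_p(x)} = 5^{-2} = 1/25.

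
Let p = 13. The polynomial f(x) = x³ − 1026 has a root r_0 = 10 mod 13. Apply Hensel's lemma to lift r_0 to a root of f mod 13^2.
r_1 = 36 (mod 169)

Hensel: r_{i+1} = r_i − f(r_i)/f′(r_i) mod 13^{i+2}, where f′(x) = 3x². Iterate:
  r_0 = 10 (mod 13)
  r_1 = 36 (mod 169)
Final: r = 36 with f(r) ≡ 0 mod 13^2.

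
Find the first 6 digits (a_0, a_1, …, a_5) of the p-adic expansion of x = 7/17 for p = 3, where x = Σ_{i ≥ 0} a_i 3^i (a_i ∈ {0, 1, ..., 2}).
(a_0, …, a_5) = (2, 0, 0, 1, 0, 2)

v_3(7/17) = 0 (numerator and denominator both coprime to 3), so x ∈ ℤ_3^×. Compute digits iteratively via a_i = x_i mod 3, x_{i+1} = (x_i − a_i)/3, with x_0 = x:
  x_0 = 7/17;  a_0 = 2;  x_1 = (x_0 − 2)/3 = -9/17
  x_1 = -9/17;  a_1 = 0;  x_2 = (x_1 − 0)/3 = -3/17
  x_2 = -3/17;  a_2 = 0;  x_3 = (x_2 − 0)/3 = -1/17
  x_3 = -1/17;  a_3 = 1;  x_4 = (x_3 − 1)/3 = -6/17
  x_4 = -6/17;  a_4 = 0;  x_5 = (x_4 − 0)/3 = -2/17
  x_5 = -2/17;  a_5 = 2;  x_6 = (x_5 − 2)/3 = -12/17
Digits: (2, 0, 0, 1, 0, 2).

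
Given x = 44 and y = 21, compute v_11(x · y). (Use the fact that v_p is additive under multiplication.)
v_11(924) = 1

v_p(x) = 1 (factor: 44 = 11^1 · 4); v_p(y) = 0 (factor: 21 = 11^0 · 21). Additivity: v_p(xy) = v_p(x) + v_p(y) = 1 + 0 = 1. (Direct check: xy = 924 = 11^1 · (84).)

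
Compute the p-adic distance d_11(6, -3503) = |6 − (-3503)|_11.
d_11(6, -3503) = 1/121

Step 1 — x − y = 6 − (-3503) = 3509. Step 2 — v_11(3509) = 2 (factor: 3509 = (11^2 · 29); the sign does not affect v_p). Step 3 — |x − y|_11 = 11^{-2} = 1/121.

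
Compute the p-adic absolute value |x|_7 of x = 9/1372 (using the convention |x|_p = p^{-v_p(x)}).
|9/1372|_7 = 343

Step 1 — compute v_7(x) by factoring powers of 7 out of the numerator and denominator: v_7(9/1372) = -3. Step 2 — apply |x|_p = p^{-v_p(x)} = 7^{3} = 343.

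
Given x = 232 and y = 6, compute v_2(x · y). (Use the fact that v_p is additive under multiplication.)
v_2(1392) = 4

v_p(x) = 3 (factor: 232 = 2^3 · 29); v_p(y) = 1 (factor: 6 = 2^1 · 3). Additivity: v_p(xy) = v_p(x) + v_p(y) = 3 + 1 = 4. (Direct check: xy = 1392 = 2^4 · (87).)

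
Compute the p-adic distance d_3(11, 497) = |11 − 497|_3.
d_3(11, 497) = 1/243

Step 1 — x − y = 11 − 497 = -486. Step 2 — v_3(-486) = 5 (factor: -486 = −(3^5 · 2); the sign does not affect v_p). Step 3 — |x − y|_3 = 3^{-5} = 1/243.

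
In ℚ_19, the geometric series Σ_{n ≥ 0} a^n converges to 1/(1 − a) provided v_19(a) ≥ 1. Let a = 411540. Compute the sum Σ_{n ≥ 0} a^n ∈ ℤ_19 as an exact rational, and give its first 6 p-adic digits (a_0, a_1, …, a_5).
Σ a^n = 1/(1 − a) = -1/411539;  first 6 digits = (1, 0, 0, 3, 3, 0)

v_19(a) = 3 ≥ 1, so the series converges in ℤ_19 to 1/(1 − a) = 1/(1 − 411540) = -1/411539. Expand this rational in ℤ_19: compute digits iteratively via d_i = x_i mod 19, x_{i+1} = (x_i − d_i)/19. The first 6 digits are (1, 0, 0, 3, 3, 0).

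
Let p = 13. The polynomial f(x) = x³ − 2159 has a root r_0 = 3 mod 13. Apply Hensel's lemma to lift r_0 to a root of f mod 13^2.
r_1 = 107 (mod 169)

Hensel: r_{i+1} = r_i − f(r_i)/f′(r_i) mod 13^{i+2}, where f′(x) = 3x². Iterate:
  r_0 = 3 (mod 13)
  r_1 = 107 (mod 169)
Final: r = 107 with f(r) ≡ 0 mod 13^2.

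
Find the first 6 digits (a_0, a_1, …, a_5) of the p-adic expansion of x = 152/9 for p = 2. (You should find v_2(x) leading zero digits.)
(a_0, …, a_5) = (0, 0, 0, 1, 1, 0)

v_2(152/9) = 3, so a_0 = ... = a_2 = 0. Factor out: x = 2^3 · u with u = 19/9 a unit in ℤ_2. Expand u iteratively via a_{v+i} = u_i mod 2, u_{i+1} = (u_i − a_{v+i})/2:
  u_0 = 19/9;  a_3 = 1;  u_1 = (u_0 − 1)/2 = 5/9
  u_1 = 5/9;  a_4 = 1;  u_2 = (u_1 − 1)/2 = -2/9
  u_2 = -2/9;  a_5 = 0;  u_3 = (u_2 − 0)/2 = -1/9
Digits: (0, 0, 0, 1, 1, 0).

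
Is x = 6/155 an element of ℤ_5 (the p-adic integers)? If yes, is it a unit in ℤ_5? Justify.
x ∉ ℤ_5 (v_5(x) = -1 < 0)

ℤ_5 = {x ∈ ℚ_5 : v_5(x) ≥ 0} and ℤ_5^× = {x ∈ ℤ_5 : v_5(x) = 0}. Here v_5(6/155) = v_5(num) − v_5(den) = -1; compare against these criteria.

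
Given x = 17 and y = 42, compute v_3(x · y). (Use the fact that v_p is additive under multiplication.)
v_3(714) = 1

v_p(x) = 0 (factor: 17 = 3^0 · 17); v_p(y) = 1 (factor: 42 = 3^1 · 14). Additivity: v_p(xy) = v_p(x) + v_p(y) = 0 + 1 = 1. (Direct check: xy = 714 = 3^1 · (238).)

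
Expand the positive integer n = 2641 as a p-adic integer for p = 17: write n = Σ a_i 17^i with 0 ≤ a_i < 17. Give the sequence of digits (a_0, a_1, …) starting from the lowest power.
(a_0, a_1, …) = (6, 2, 9)

Repeated division by 17 gives the digits low-to-high: 2641 = 6 + 2·17^1 + 9·17^2. Digit sequence: (6, 2, 9).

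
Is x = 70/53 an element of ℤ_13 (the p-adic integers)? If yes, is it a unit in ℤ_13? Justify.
x ∈ ℤ_13^× (unit); v_13(x) = 0

ℤ_13 = {x ∈ ℚ_13 : v_13(x) ≥ 0} and ℤ_13^× = {x ∈ ℤ_13 : v_13(x) = 0}. Here v_13(70/53) = v_13(num) − v_13(den) = 0; compare against these criteria.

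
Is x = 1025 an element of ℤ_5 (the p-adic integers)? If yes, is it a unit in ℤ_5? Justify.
x ∈ ℤ_5 but not a unit; v_5(x) = 2 > 0

ℤ_5 = {x ∈ ℚ_5 : v_5(x) ≥ 0} and ℤ_5^× = {x ∈ ℤ_5 : v_5(x) = 0}. Here v_5(1025) = v_5(num) − v_5(den) = 2; compare against these criteria.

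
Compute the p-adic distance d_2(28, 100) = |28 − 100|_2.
d_2(28, 100) = 1/8

Step 1 — x − y = 28 − 100 = -72. Step 2 — v_2(-72) = 3 (factor: -72 = −(2^3 · 9); the sign does not affect v_p). Step 3 — |x − y|_2 = 2^{-3} = 1/8.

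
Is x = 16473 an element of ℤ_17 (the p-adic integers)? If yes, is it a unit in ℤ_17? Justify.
x ∈ ℤ_17 but not a unit; v_17(x) = 2 > 0

ℤ_17 = {x ∈ ℚ_17 : v_17(x) ≥ 0} and ℤ_17^× = {x ∈ ℤ_17 : v_17(x) = 0}. Here v_17(16473) = v_17(num) − v_17(den) = 2; compare against these criteria.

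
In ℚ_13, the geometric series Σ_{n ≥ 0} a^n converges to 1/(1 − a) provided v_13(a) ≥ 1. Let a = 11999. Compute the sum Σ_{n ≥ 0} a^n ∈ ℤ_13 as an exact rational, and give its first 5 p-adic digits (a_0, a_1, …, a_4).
Σ a^n = 1/(1 − a) = -1/11998;  first 5 digits = (1, 0, 6, 5, 10)

v_13(a) = 2 ≥ 1, so the series converges in ℤ_13 to 1/(1 − a) = 1/(1 − 11999) = -1/11998. Expand this rational in ℤ_13: compute digits iteratively via d_i = x_i mod 13, x_{i+1} = (x_i − d_i)/13. The first 5 digits are (1, 0, 6, 5, 10).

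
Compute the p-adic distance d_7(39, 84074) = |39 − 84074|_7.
d_7(39, 84074) = 1/16807

Step 1 — x − y = 39 − 84074 = -84035. Step 2 — v_7(-84035) = 5 (factor: -84035 = −(7^5 · 5); the sign does not affect v_p). Step 3 — |x − y|_7 = 7^{-5} = 1/16807.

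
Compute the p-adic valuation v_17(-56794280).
v_17(-56794280) = 5

v_17(n) is the largest exponent k such that 17^k divides n. Factor out: -56794280 = -17^5 · 40. (Sign doesn't affect v_p.) So v_17(-56794280) = 5.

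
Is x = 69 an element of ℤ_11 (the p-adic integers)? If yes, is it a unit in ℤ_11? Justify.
x ∈ ℤ_11^× (unit); v_11(x) = 0

ℤ_11 = {x ∈ ℚ_11 : v_11(x) ≥ 0} and ℤ_11^× = {x ∈ ℤ_11 : v_11(x) = 0}. Here v_11(69) = v_11(num) − v_11(den) = 0; compare against these criteria.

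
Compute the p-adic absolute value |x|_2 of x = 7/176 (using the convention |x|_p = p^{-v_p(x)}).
|7/176|_2 = 16

Step 1 — compute v_2(x) by factoring powers of 2 out of the numerator and denominator: v_2(7/176) = -4. Step 2 — apply |x|_p = p^{-v_p(x)} = 2^{4} = 16.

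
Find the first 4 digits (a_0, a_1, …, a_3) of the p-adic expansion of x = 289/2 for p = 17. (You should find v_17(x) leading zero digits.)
(a_0, …, a_3) = (0, 0, 9, 8)

v_17(289/2) = 2, so a_0 = ... = a_1 = 0. Factor out: x = 17^2 · u with u = 1/2 a unit in ℤ_17. Expand u iteratively via a_{v+i} = u_i mod 17, u_{i+1} = (u_i − a_{v+i})/17:
  u_0 = 1/2;  a_2 = 9;  u_1 = (u_0 − 9)/17 = -1/2
  u_1 = -1/2;  a_3 = 8;  u_2 = (u_1 − 8)/17 = -1/2
Digits: (0, 0, 9, 8).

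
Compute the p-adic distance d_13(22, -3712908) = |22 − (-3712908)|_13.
d_13(22, -3712908) = 1/371293

Step 1 — x − y = 22 − (-3712908) = 3712930. Step 2 — v_13(3712930) = 5 (factor: 3712930 = (13^5 · 10); the sign does not affect v_p). Step 3 — |x − y|_13 = 13^{-5} = 1/371293.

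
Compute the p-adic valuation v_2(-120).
v_2(-120) = 3

v_2(n) is the largest exponent k such that 2^k divides n. Factor out: -120 = -2^3 · 15. (Sign doesn't affect v_p.) So v_2(-120) = 3.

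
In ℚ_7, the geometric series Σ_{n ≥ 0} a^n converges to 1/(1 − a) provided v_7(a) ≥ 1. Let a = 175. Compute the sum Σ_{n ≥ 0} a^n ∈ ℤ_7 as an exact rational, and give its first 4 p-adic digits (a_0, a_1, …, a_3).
Σ a^n = 1/(1 − a) = -1/174;  first 4 digits = (1, 4, 5, 6)

v_7(a) = 1 ≥ 1, so the series converges in ℤ_7 to 1/(1 − a) = 1/(1 − 175) = -1/174. Expand this rational in ℤ_7: compute digits iteratively via d_i = x_i mod 7, x_{i+1} = (x_i − d_i)/7. The first 4 digits are (1, 4, 5, 6).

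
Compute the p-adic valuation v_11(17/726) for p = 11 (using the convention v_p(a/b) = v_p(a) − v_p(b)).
v_11(17/726) = -2

Factor powers of 11 from the numerator and denominator of the reduced fraction: 17 = 11^0 · 17 and 726 = 11^2 · 6. Apply v_p(a/b) = v_p(a) − v_p(b): v_11(17/726) = 0 − 2 = -2.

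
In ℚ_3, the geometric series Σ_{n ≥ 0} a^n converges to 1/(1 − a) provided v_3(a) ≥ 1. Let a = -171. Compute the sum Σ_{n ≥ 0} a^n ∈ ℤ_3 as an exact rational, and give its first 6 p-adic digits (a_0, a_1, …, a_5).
Σ a^n = 1/(1 − a) = 1/172;  first 6 digits = (1, 0, 2, 2, 1, 2)

v_3(a) = 2 ≥ 1, so the series converges in ℤ_3 to 1/(1 − a) = 1/(1 − (-171)) = 1/172. Expand this rational in ℤ_3: compute digits iteratively via d_i = x_i mod 3, x_{i+1} = (x_i − d_i)/3. The first 6 digits are (1, 0, 2, 2, 1, 2).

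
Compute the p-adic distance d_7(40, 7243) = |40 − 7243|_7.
d_7(40, 7243) = 1/2401

Step 1 — x − y = 40 − 7243 = -7203. Step 2 — v_7(-7203) = 4 (factor: -7203 = −(7^4 · 3); the sign does not affect v_p). Step 3 — |x − y|_7 = 7^{-4} = 1/2401.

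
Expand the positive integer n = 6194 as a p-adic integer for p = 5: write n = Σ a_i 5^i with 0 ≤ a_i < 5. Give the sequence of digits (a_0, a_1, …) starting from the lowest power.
(a_0, a_1, …) = (4, 3, 2, 4, 4, 1)

Repeated division by 5 gives the digits low-to-high: 6194 = 4 + 3·5^1 + 2·5^2 + 4·5^3 + 4·5^4 + 1·5^5. Digit sequence: (4, 3, 2, 4, 4, 1).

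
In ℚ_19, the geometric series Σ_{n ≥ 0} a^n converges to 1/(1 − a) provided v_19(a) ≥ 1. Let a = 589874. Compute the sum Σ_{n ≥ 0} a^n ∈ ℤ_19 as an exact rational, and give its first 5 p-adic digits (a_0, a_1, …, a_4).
Σ a^n = 1/(1 − a) = -1/589873;  first 5 digits = (1, 0, 0, 10, 4)

v_19(a) = 3 ≥ 1, so the series converges in ℤ_19 to 1/(1 − a) = 1/(1 − 589874) = -1/589873. Expand this rational in ℤ_19: compute digits iteratively via d_i = x_i mod 19, x_{i+1} = (x_i − d_i)/19. The first 5 digits are (1, 0, 0, 10, 4).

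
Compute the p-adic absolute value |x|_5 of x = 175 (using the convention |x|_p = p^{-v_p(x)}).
|175|_5 = 1/25

Step 1 — compute v_5(x) by factoring powers of 5 out of the numerator and denominator: v_5(175) = 2. Step 2 — apply |x|_p = p^{-v_p(x)} = 5^{-2} = 1/25.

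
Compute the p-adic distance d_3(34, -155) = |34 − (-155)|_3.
d_3(34, -155) = 1/27

Step 1 — x − y = 34 − (-155) = 189. Step 2 — v_3(189) = 3 (factor: 189 = (3^3 · 7); the sign does not affect v_p). Step 3 — |x − y|_3 = 3^{-3} = 1/27.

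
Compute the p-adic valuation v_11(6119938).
v_11(6119938) = 5

v_11(n) is the largest exponent k such that 11^k divides n. Factor out: 6119938 = 11^5 · 38. (Sign doesn't affect v_p.) So v_11(6119938) = 5.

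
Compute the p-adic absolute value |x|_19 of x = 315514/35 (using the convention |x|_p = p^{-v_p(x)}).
|315514/35|_19 = 1/6859

Step 1 — compute v_19(x) by factoring powers of 19 out of the numerator and denominator: v_19(315514/35) = 3. Step 2 — apply |x|_p = p^{-v_p(x)} = 19^{-3} = 1/6859.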